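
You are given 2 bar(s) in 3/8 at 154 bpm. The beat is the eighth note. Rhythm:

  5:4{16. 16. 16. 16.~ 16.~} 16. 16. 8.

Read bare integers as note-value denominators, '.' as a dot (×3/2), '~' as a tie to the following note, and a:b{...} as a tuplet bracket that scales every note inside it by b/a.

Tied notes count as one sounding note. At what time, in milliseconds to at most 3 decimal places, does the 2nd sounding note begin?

1. 0.0ms @ 0 + 233.766ms (3/5)
2. 233.766ms @ 3/5 + 233.766ms (3/5)
3. 467.532ms @ 6/5 + 233.766ms (3/5)
4. 701.299ms @ 9/5 + 759.74ms (39/20)
5. 1461.039ms @ 15/4 + 292.208ms (3/4)
6. 1753.247ms @ 9/2 + 584.416ms (3/2)

note 2 onset = 3/5b = 233.766ms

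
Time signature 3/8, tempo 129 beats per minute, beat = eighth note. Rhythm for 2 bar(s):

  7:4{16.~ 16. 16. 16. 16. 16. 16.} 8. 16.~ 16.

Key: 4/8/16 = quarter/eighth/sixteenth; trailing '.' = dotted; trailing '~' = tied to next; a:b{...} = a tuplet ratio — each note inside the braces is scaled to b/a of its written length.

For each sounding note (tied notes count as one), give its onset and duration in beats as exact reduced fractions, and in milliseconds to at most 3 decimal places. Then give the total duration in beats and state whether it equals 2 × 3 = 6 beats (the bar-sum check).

1) 0.0ms=0b +398.671ms=6/7b
2) 398.671ms=6/7b +199.336ms=3/7b
3) 598.007ms=9/7b +199.336ms=3/7b
4) 797.342ms=12/7b +199.336ms=3/7b
5) 996.678ms=15/7b +199.336ms=3/7b
6) 1196.013ms=18/7b +199.336ms=3/7b
7) 1395.349ms=3b +697.674ms=3/2b
8) 2093.023ms=9/2b +697.674ms=3/2b
Σ=6b of 6 (129bpm 3/8) — PASS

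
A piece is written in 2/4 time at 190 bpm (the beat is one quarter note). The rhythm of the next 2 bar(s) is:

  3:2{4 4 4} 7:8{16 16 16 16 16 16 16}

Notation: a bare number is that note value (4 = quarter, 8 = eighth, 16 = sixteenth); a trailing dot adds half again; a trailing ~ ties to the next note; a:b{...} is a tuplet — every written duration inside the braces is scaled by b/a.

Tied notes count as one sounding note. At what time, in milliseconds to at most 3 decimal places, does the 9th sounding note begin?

1. 0.0ms @ 0 + 210.526ms (2/3)
2. 210.526ms @ 2/3 + 210.526ms (2/3)
3. 421.053ms @ 4/3 + 210.526ms (2/3)
4. 631.579ms @ 2 + 90.226ms (2/7)
5. 721.805ms @ 16/7 + 90.226ms (2/7)
6. 812.03ms @ 18/7 + 90.226ms (2/7)
7. 902.256ms @ 20/7 + 90.226ms (2/7)
8. 992.481ms @ 22/7 + 90.226ms (2/7)
9. 1082.707ms @ 24/7 + 90.226ms (2/7)
10. 1172.932ms @ 26/7 + 90.226ms (2/7)

note 9 onset = 24/7b = 1082.707ms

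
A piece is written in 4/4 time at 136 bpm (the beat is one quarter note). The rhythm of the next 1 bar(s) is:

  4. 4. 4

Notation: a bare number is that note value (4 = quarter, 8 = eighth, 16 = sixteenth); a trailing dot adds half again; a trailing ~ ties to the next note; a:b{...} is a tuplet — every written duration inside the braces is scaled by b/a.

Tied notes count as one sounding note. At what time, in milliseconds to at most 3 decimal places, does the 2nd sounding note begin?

note 2 onset = 3/2b = 661.765ms

1. 0.0ms @ 0 + 661.765ms (3/2)
2. 661.765ms @ 3/2 + 661.765ms (3/2)
3. 1323.529ms @ 3 + 441.176ms (1)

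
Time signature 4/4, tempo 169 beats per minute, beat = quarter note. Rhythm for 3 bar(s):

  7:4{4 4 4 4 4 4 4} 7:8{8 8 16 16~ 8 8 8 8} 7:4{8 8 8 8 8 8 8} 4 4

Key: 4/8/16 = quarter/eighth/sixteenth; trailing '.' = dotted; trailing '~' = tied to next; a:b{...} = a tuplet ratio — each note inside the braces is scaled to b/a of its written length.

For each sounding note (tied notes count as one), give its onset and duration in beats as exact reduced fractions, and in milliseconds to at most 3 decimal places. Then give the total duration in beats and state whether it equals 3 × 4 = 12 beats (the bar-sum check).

1) 0.0ms=0b +202.874ms=4/7b
2) 202.874ms=4/7b +202.874ms=4/7b
3) 405.748ms=8/7b +202.874ms=4/7b
4) 608.622ms=12/7b +202.874ms=4/7b
5) 811.496ms=16/7b +202.874ms=4/7b
6) 1014.37ms=20/7b +202.874ms=4/7b
7) 1217.244ms=24/7b +202.874ms=4/7b
8) 1420.118ms=4b +202.874ms=4/7b
9) 1622.992ms=32/7b +202.874ms=4/7b
10) 1825.866ms=36/7b +101.437ms=2/7b
11) 1927.303ms=38/7b +304.311ms=6/7b
12) 2231.615ms=44/7b +202.874ms=4/7b
13) 2434.489ms=48/7b +202.874ms=4/7b
14) 2637.363ms=52/7b +202.874ms=4/7b
15) 2840.237ms=8b +101.437ms=2/7b
16) 2941.674ms=58/7b +101.437ms=2/7b
17) 3043.111ms=60/7b +101.437ms=2/7b
18) 3144.548ms=62/7b +101.437ms=2/7b
19) 3245.985ms=64/7b +101.437ms=2/7b
20) 3347.422ms=66/7b +101.437ms=2/7b
21) 3448.859ms=68/7b +101.437ms=2/7b
22) 3550.296ms=10b +355.03ms=1b
23) 3905.325ms=11b +355.03ms=1b
Σ=12b of 12 (169bpm 4/4) — PASS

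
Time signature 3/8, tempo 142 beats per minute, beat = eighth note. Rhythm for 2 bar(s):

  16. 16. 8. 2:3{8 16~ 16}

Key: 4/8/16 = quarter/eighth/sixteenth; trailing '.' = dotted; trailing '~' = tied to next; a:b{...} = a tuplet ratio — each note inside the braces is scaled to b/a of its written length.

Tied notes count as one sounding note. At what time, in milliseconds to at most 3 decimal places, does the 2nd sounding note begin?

1. 0.0ms @ 0 + 316.901ms (3/4)
2. 316.901ms @ 3/4 + 316.901ms (3/4)
3. 633.803ms @ 3/2 + 633.803ms (3/2)
4. 1267.606ms @ 3 + 633.803ms (3/2)
5. 1901.408ms @ 9/2 + 633.803ms (3/2)

note 2 onset = 3/4b = 316.901ms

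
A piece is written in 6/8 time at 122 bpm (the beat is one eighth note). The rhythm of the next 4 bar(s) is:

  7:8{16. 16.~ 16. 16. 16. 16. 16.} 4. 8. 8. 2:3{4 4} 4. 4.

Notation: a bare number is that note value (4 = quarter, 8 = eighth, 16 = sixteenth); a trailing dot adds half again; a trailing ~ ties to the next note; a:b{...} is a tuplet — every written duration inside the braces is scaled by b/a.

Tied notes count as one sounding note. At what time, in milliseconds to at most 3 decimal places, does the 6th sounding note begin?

1. 0.0ms @ 0 + 421.546ms (6/7)
2. 421.546ms @ 6/7 + 843.091ms (12/7)
3. 1264.637ms @ 18/7 + 421.546ms (6/7)
4. 1686.183ms @ 24/7 + 421.546ms (6/7)
5. 2107.728ms @ 30/7 + 421.546ms (6/7)
6. 2529.274ms @ 36/7 + 421.546ms (6/7)
7. 2950.82ms @ 6 + 1475.41ms (3)
8. 4426.23ms @ 9 + 737.705ms (3/2)
9. 5163.934ms @ 21/2 + 737.705ms (3/2)
10. 5901.639ms @ 12 + 1475.41ms (3)
11. 7377.049ms @ 15 + 1475.41ms (3)
12. 8852.459ms @ 18 + 1475.41ms (3)
13. 10327.869ms @ 21 + 1475.41ms (3)

note 6 onset = 36/7b = 2529.274ms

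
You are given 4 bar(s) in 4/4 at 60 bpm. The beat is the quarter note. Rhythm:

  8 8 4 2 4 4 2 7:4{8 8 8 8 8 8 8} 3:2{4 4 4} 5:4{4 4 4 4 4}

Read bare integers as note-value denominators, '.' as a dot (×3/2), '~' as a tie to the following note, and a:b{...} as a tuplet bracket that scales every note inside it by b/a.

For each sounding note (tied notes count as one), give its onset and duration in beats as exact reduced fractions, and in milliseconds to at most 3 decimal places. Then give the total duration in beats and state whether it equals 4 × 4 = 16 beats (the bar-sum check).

1) 0.0ms=0b +500.0ms=1/2b
2) 500.0ms=1/2b +500.0ms=1/2b
3) 1000.0ms=1b +1000.0ms=1b
4) 2000.0ms=2b +2000.0ms=2b
5) 4000.0ms=4b +1000.0ms=1b
6) 5000.0ms=5b +1000.0ms=1b
7) 6000.0ms=6b +2000.0ms=2b
8) 8000.0ms=8b +285.714ms=2/7b
9) 8285.714ms=58/7b +285.714ms=2/7b
10) 8571.429ms=60/7b +285.714ms=2/7b
11) 8857.143ms=62/7b +285.714ms=2/7b
12) 9142.857ms=64/7b +285.714ms=2/7b
13) 9428.571ms=66/7b +285.714ms=2/7b
14) 9714.286ms=68/7b +285.714ms=2/7b
15) 10000.0ms=10b +666.667ms=2/3b
16) 10666.667ms=32/3b +666.667ms=2/3b
17) 11333.333ms=34/3b +666.667ms=2/3b
18) 12000.0ms=12b +800.0ms=4/5b
19) 12800.0ms=64/5b +800.0ms=4/5b
20) 13600.0ms=68/5b +800.0ms=4/5b
21) 14400.0ms=72/5b +800.0ms=4/5b
22) 15200.0ms=76/5b +800.0ms=4/5b
Σ=16b of 16 (60bpm 4/4) — PASS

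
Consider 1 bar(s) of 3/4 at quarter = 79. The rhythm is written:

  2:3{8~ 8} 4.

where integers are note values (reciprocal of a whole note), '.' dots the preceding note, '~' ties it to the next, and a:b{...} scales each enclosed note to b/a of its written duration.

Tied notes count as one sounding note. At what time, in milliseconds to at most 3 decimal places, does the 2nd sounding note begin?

note 2 onset = 3/2b = 1139.241ms

1. 0.0ms @ 0 + 1139.241ms (3/2)
2. 1139.241ms @ 3/2 + 1139.241ms (3/2)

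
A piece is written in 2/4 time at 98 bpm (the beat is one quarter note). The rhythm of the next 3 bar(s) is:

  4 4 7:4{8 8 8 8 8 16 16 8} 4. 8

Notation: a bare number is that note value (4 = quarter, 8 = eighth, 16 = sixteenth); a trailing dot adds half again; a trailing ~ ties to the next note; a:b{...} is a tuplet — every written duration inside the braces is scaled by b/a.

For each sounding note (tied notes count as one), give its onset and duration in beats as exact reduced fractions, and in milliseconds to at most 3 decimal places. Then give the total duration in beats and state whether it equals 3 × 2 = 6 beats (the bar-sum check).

1) 0.0ms=0b +612.245ms=1b
2) 612.245ms=1b +612.245ms=1b
3) 1224.49ms=2b +174.927ms=2/7b
4) 1399.417ms=16/7b +174.927ms=2/7b
5) 1574.344ms=18/7b +174.927ms=2/7b
6) 1749.271ms=20/7b +174.927ms=2/7b
7) 1924.198ms=22/7b +174.927ms=2/7b
8) 2099.125ms=24/7b +87.464ms=1/7b
9) 2186.589ms=25/7b +87.464ms=1/7b
10) 2274.052ms=26/7b +174.927ms=2/7b
11) 2448.98ms=4b +918.367ms=3/2b
12) 3367.347ms=11/2b +306.122ms=1/2b
Σ=6b of 6 (98bpm 2/4) — PASS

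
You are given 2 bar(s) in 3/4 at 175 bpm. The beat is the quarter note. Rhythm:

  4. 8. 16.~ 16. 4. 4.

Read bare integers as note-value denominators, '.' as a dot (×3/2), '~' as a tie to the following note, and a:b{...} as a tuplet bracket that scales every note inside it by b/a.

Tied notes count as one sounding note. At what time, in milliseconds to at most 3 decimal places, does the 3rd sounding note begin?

1. 0.0ms @ 0 + 514.286ms (3/2)
2. 514.286ms @ 3/2 + 257.143ms (3/4)
3. 771.429ms @ 9/4 + 257.143ms (3/4)
4. 1028.571ms @ 3 + 514.286ms (3/2)
5. 1542.857ms @ 9/2 + 514.286ms (3/2)

note 3 onset = 9/4b = 771.429ms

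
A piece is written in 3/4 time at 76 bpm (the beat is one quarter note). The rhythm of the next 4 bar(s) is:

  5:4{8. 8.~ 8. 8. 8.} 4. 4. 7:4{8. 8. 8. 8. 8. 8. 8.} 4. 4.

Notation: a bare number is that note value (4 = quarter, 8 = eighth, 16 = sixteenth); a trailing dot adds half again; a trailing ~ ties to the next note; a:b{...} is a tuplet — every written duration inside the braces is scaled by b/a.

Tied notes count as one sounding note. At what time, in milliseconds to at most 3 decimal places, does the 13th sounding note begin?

note 13 onset = 60/7b = 6766.917ms

1. 0.0ms @ 0 + 473.684ms (3/5)
2. 473.684ms @ 3/5 + 947.368ms (6/5)
3. 1421.053ms @ 9/5 + 473.684ms (3/5)
4. 1894.737ms @ 12/5 + 473.684ms (3/5)
5. 2368.421ms @ 3 + 1184.211ms (3/2)
6. 3552.632ms @ 9/2 + 1184.211ms (3/2)
7. 4736.842ms @ 6 + 338.346ms (3/7)
8. 5075.188ms @ 45/7 + 338.346ms (3/7)
9. 5413.534ms @ 48/7 + 338.346ms (3/7)
10. 5751.88ms @ 51/7 + 338.346ms (3/7)
11. 6090.226ms @ 54/7 + 338.346ms (3/7)
12. 6428.571ms @ 57/7 + 338.346ms (3/7)
13. 6766.917ms @ 60/7 + 338.346ms (3/7)
14. 7105.263ms @ 9 + 1184.211ms (3/2)
15. 8289.474ms @ 21/2 + 1184.211ms (3/2)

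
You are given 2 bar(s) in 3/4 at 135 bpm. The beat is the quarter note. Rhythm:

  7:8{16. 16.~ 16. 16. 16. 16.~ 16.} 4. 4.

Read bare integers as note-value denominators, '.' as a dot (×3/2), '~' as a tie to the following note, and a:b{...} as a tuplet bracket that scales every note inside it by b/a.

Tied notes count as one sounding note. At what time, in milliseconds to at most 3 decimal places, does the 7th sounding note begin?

1. 0.0ms @ 0 + 190.476ms (3/7)
2. 190.476ms @ 3/7 + 380.952ms (6/7)
3. 571.429ms @ 9/7 + 190.476ms (3/7)
4. 761.905ms @ 12/7 + 190.476ms (3/7)
5. 952.381ms @ 15/7 + 380.952ms (6/7)
6. 1333.333ms @ 3 + 666.667ms (3/2)
7. 2000.0ms @ 9/2 + 666.667ms (3/2)

note 7 onset = 9/2b = 2000.0ms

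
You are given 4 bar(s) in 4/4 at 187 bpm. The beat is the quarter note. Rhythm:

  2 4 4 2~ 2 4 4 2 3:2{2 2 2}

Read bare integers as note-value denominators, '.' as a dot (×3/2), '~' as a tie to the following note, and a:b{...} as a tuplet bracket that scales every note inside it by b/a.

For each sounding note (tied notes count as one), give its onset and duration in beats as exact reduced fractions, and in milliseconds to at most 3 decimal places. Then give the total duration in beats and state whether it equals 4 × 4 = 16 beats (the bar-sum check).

1) 0.0ms=0b +641.711ms=2b
2) 641.711ms=2b +320.856ms=1b
3) 962.567ms=3b +320.856ms=1b
4) 1283.422ms=4b +1283.422ms=4b
5) 2566.845ms=8b +320.856ms=1b
6) 2887.701ms=9b +320.856ms=1b
7) 3208.556ms=10b +641.711ms=2b
8) 3850.267ms=12b +427.807ms=4/3b
9) 4278.075ms=40/3b +427.807ms=4/3b
10) 4705.882ms=44/3b +427.807ms=4/3b
Σ=16b of 16 (187bpm 4/4) — PASS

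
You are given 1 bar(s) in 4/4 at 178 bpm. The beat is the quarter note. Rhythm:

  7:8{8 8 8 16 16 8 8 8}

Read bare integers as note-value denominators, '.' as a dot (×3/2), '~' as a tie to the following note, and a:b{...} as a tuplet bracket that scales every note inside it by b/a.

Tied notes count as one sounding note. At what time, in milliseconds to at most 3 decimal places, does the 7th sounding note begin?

note 7 onset = 20/7b = 963.082ms

1. 0.0ms @ 0 + 192.616ms (4/7)
2. 192.616ms @ 4/7 + 192.616ms (4/7)
3. 385.233ms @ 8/7 + 192.616ms (4/7)
4. 577.849ms @ 12/7 + 96.308ms (2/7)
5. 674.157ms @ 2 + 96.308ms (2/7)
6. 770.465ms @ 16/7 + 192.616ms (4/7)
7. 963.082ms @ 20/7 + 192.616ms (4/7)
8. 1155.698ms @ 24/7 + 192.616ms (4/7)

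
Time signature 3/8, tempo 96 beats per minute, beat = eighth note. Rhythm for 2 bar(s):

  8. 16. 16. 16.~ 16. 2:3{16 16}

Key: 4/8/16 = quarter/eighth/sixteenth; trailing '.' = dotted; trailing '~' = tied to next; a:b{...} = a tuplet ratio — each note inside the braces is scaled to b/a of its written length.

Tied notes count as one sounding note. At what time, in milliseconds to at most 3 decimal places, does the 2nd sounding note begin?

1. 0.0ms @ 0 + 937.5ms (3/2)
2. 937.5ms @ 3/2 + 468.75ms (3/4)
3. 1406.25ms @ 9/4 + 468.75ms (3/4)
4. 1875.0ms @ 3 + 937.5ms (3/2)
5. 2812.5ms @ 9/2 + 468.75ms (3/4)
6. 3281.25ms @ 21/4 + 468.75ms (3/4)

note 2 onset = 3/2b = 937.5ms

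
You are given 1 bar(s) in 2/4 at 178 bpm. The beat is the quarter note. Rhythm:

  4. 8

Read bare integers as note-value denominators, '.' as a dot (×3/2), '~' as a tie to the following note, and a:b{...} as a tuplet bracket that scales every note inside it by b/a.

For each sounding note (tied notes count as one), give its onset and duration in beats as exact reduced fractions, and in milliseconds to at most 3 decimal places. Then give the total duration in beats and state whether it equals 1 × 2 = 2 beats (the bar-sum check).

1) 0.0ms=0b +505.618ms=3/2b
2) 505.618ms=3/2b +168.539ms=1/2b
Σ=2b of 2 (178bpm 2/4) — PASS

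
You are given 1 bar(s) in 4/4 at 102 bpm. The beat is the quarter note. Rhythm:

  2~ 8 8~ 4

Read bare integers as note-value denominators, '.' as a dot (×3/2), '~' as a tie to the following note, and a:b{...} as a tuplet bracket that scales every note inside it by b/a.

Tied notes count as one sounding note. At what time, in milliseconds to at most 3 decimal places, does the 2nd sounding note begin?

note 2 onset = 5/2b = 1470.588ms

1. 0.0ms @ 0 + 1470.588ms (5/2)
2. 1470.588ms @ 5/2 + 882.353ms (3/2)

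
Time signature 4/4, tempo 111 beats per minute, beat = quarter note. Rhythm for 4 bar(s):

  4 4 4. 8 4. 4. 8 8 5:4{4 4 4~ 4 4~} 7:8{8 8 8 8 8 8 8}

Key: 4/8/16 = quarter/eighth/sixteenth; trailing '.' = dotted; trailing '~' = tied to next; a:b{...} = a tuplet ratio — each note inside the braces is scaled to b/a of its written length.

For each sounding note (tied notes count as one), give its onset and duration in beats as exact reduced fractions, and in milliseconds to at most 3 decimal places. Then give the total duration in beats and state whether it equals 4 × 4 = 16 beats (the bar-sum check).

1) 0.0ms=0b +540.541ms=1b
2) 540.541ms=1b +540.541ms=1b
3) 1081.081ms=2b +810.811ms=3/2b
4) 1891.892ms=7/2b +270.27ms=1/2b
5) 2162.162ms=4b +810.811ms=3/2b
6) 2972.973ms=11/2b +810.811ms=3/2b
7) 3783.784ms=7b +270.27ms=1/2b
8) 4054.054ms=15/2b +270.27ms=1/2b
9) 4324.324ms=8b +432.432ms=4/5b
10) 4756.757ms=44/5b +432.432ms=4/5b
11) 5189.189ms=48/5b +864.865ms=8/5b
12) 6054.054ms=56/5b +741.313ms=48/35b
13) 6795.367ms=88/7b +308.88ms=4/7b
14) 7104.247ms=92/7b +308.88ms=4/7b
15) 7413.127ms=96/7b +308.88ms=4/7b
16) 7722.008ms=100/7b +308.88ms=4/7b
17) 8030.888ms=104/7b +308.88ms=4/7b
18) 8339.768ms=108/7b +308.88ms=4/7b
Σ=16b of 16 (111bpm 4/4) — PASS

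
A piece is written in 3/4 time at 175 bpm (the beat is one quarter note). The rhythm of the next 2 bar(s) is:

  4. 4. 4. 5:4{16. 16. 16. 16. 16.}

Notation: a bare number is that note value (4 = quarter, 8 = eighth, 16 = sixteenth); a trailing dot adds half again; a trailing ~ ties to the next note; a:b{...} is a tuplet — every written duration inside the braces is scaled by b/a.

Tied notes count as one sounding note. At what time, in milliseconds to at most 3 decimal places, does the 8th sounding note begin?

note 8 onset = 57/10b = 1954.286ms

1. 0.0ms @ 0 + 514.286ms (3/2)
2. 514.286ms @ 3/2 + 514.286ms (3/2)
3. 1028.571ms @ 3 + 514.286ms (3/2)
4. 1542.857ms @ 9/2 + 102.857ms (3/10)
5. 1645.714ms @ 24/5 + 102.857ms (3/10)
6. 1748.571ms @ 51/10 + 102.857ms (3/10)
7. 1851.429ms @ 27/5 + 102.857ms (3/10)
8. 1954.286ms @ 57/10 + 102.857ms (3/10)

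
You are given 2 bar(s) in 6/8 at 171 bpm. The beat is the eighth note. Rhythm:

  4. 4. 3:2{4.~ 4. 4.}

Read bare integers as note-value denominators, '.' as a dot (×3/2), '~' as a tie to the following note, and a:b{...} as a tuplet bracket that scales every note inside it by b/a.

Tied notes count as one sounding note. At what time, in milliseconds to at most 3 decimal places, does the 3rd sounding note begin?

note 3 onset = 6b = 2105.263ms

1. 0.0ms @ 0 + 1052.632ms (3)
2. 1052.632ms @ 3 + 1052.632ms (3)
3. 2105.263ms @ 6 + 1403.509ms (4)
4. 3508.772ms @ 10 + 701.754ms (2)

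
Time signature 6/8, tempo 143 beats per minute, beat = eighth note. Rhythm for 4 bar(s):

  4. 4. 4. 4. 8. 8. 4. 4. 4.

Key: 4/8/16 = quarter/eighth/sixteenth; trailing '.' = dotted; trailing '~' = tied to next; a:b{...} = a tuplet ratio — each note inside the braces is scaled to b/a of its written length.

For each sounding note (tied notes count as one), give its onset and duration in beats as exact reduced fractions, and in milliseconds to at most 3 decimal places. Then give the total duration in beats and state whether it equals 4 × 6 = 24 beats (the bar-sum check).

1) 0.0ms=0b +1258.741ms=3b
2) 1258.741ms=3b +1258.741ms=3b
3) 2517.483ms=6b +1258.741ms=3b
4) 3776.224ms=9b +1258.741ms=3b
5) 5034.965ms=12b +629.371ms=3/2b
6) 5664.336ms=27/2b +629.371ms=3/2b
7) 6293.706ms=15b +1258.741ms=3b
8) 7552.448ms=18b +1258.741ms=3b
9) 8811.189ms=21b +1258.741ms=3b
Σ=24b of 24 (143bpm 6/8) — PASS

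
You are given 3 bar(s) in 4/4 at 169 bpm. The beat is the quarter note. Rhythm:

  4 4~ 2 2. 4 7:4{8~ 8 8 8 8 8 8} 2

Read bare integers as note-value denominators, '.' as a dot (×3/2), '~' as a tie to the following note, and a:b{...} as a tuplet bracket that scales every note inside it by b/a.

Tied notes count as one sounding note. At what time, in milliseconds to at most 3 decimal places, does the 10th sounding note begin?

note 10 onset = 68/7b = 3448.859ms

1. 0.0ms @ 0 + 355.03ms (1)
2. 355.03ms @ 1 + 1065.089ms (3)
3. 1420.118ms @ 4 + 1065.089ms (3)
4. 2485.207ms @ 7 + 355.03ms (1)
5. 2840.237ms @ 8 + 202.874ms (4/7)
6. 3043.111ms @ 60/7 + 101.437ms (2/7)
7. 3144.548ms @ 62/7 + 101.437ms (2/7)
8. 3245.985ms @ 64/7 + 101.437ms (2/7)
9. 3347.422ms @ 66/7 + 101.437ms (2/7)
10. 3448.859ms @ 68/7 + 101.437ms (2/7)
11. 3550.296ms @ 10 + 710.059ms (2)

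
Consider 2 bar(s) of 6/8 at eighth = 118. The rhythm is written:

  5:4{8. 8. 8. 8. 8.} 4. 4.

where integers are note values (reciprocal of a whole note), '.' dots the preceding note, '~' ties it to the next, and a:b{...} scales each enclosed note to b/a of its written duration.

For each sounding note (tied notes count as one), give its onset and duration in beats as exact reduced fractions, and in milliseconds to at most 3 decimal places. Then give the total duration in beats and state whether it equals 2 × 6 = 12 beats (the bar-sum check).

1) 0.0ms=0b +610.169ms=6/5b
2) 610.169ms=6/5b +610.169ms=6/5b
3) 1220.339ms=12/5b +610.169ms=6/5b
4) 1830.508ms=18/5b +610.169ms=6/5b
5) 2440.678ms=24/5b +610.169ms=6/5b
6) 3050.847ms=6b +1525.424ms=3b
7) 4576.271ms=9b +1525.424ms=3b
Σ=12b of 12 (118bpm 6/8) — PASS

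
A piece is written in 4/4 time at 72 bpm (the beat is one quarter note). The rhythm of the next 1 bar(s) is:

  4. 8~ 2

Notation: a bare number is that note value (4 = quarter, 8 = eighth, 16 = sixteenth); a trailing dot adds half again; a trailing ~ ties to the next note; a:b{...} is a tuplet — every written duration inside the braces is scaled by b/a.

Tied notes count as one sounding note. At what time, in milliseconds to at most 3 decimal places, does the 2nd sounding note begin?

note 2 onset = 3/2b = 1250.0ms

1. 0.0ms @ 0 + 1250.0ms (3/2)
2. 1250.0ms @ 3/2 + 2083.333ms (5/2)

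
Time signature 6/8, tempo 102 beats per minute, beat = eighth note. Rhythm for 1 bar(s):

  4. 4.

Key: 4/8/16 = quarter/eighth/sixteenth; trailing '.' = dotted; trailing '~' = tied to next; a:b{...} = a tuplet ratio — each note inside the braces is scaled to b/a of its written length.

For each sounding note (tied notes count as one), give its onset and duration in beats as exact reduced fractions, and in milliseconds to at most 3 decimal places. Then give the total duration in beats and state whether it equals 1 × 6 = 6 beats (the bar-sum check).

1) 0.0ms=0b +1764.706ms=3b
2) 1764.706ms=3b +1764.706ms=3b
Σ=6b of 6 (102bpm 6/8) — PASS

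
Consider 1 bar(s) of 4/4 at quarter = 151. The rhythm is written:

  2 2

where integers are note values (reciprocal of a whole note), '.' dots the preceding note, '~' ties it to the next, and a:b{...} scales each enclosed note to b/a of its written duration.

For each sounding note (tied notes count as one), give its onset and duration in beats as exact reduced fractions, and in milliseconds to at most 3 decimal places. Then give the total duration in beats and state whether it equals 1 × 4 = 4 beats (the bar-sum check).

1) 0.0ms=0b +794.702ms=2b
2) 794.702ms=2b +794.702ms=2b
Σ=4b of 4 (151bpm 4/4) — PASS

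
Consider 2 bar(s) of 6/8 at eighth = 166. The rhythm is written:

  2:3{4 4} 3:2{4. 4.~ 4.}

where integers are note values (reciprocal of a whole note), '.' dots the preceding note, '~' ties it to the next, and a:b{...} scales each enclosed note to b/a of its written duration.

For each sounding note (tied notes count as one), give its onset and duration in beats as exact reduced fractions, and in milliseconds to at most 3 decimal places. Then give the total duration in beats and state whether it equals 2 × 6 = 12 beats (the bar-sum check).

1) 0.0ms=0b +1084.337ms=3b
2) 1084.337ms=3b +1084.337ms=3b
3) 2168.675ms=6b +722.892ms=2b
4) 2891.566ms=8b +1445.783ms=4b
Σ=12b of 12 (166bpm 6/8) — PASS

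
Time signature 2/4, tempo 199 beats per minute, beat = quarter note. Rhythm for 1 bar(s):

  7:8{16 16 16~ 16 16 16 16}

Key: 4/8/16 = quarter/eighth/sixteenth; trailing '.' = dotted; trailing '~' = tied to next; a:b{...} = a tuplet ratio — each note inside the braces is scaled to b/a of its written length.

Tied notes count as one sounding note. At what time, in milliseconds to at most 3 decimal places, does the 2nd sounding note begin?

note 2 onset = 2/7b = 86.145ms

1. 0.0ms @ 0 + 86.145ms (2/7)
2. 86.145ms @ 2/7 + 86.145ms (2/7)
3. 172.29ms @ 4/7 + 172.29ms (4/7)
4. 344.58ms @ 8/7 + 86.145ms (2/7)
5. 430.725ms @ 10/7 + 86.145ms (2/7)
6. 516.87ms @ 12/7 + 86.145ms (2/7)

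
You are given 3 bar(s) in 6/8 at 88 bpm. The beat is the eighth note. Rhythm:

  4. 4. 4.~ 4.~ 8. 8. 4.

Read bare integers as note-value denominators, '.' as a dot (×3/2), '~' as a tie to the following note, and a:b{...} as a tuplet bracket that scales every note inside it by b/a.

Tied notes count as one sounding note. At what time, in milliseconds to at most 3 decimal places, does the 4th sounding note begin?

1. 0.0ms @ 0 + 2045.455ms (3)
2. 2045.455ms @ 3 + 2045.455ms (3)
3. 4090.909ms @ 6 + 5113.636ms (15/2)
4. 9204.545ms @ 27/2 + 1022.727ms (3/2)
5. 10227.273ms @ 15 + 2045.455ms (3)

note 4 onset = 27/2b = 9204.545ms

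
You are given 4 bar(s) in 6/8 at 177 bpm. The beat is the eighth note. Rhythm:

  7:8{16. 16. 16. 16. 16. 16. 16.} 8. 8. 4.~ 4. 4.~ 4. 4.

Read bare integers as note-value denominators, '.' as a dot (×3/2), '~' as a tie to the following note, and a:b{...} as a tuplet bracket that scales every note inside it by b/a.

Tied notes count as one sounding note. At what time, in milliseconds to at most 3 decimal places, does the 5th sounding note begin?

note 5 onset = 24/7b = 1162.228ms

1. 0.0ms @ 0 + 290.557ms (6/7)
2. 290.557ms @ 6/7 + 290.557ms (6/7)
3. 581.114ms @ 12/7 + 290.557ms (6/7)
4. 871.671ms @ 18/7 + 290.557ms (6/7)
5. 1162.228ms @ 24/7 + 290.557ms (6/7)
6. 1452.785ms @ 30/7 + 290.557ms (6/7)
7. 1743.341ms @ 36/7 + 290.557ms (6/7)
8. 2033.898ms @ 6 + 508.475ms (3/2)
9. 2542.373ms @ 15/2 + 508.475ms (3/2)
10. 3050.847ms @ 9 + 2033.898ms (6)
11. 5084.746ms @ 15 + 2033.898ms (6)
12. 7118.644ms @ 21 + 1016.949ms (3)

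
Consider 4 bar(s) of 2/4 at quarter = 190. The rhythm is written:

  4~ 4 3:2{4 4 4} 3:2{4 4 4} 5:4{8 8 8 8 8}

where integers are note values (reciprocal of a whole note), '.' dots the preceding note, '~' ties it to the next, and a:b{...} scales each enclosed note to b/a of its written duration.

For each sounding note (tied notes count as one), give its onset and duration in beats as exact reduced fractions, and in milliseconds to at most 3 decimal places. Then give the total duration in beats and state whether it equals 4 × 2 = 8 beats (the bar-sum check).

1) 0.0ms=0b +631.579ms=2b
2) 631.579ms=2b +210.526ms=2/3b
3) 842.105ms=8/3b +210.526ms=2/3b
4) 1052.632ms=10/3b +210.526ms=2/3b
5) 1263.158ms=4b +210.526ms=2/3b
6) 1473.684ms=14/3b +210.526ms=2/3b
7) 1684.211ms=16/3b +210.526ms=2/3b
8) 1894.737ms=6b +126.316ms=2/5b
9) 2021.053ms=32/5b +126.316ms=2/5b
10) 2147.368ms=34/5b +126.316ms=2/5b
11) 2273.684ms=36/5b +126.316ms=2/5b
12) 2400.0ms=38/5b +126.316ms=2/5b
Σ=8b of 8 (190bpm 2/4) — PASS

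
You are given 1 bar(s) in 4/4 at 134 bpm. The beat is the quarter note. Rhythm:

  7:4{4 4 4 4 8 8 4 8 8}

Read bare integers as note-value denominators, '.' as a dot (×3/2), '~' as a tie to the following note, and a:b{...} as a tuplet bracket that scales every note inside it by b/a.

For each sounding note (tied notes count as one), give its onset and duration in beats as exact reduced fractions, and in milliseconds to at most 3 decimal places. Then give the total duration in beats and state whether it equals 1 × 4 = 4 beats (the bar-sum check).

1) 0.0ms=0b +255.864ms=4/7b
2) 255.864ms=4/7b +255.864ms=4/7b
3) 511.727ms=8/7b +255.864ms=4/7b
4) 767.591ms=12/7b +255.864ms=4/7b
5) 1023.454ms=16/7b +127.932ms=2/7b
6) 1151.386ms=18/7b +127.932ms=2/7b
7) 1279.318ms=20/7b +255.864ms=4/7b
8) 1535.181ms=24/7b +127.932ms=2/7b
9) 1663.113ms=26/7b +127.932ms=2/7b
Σ=4b of 4 (134bpm 4/4) — PASS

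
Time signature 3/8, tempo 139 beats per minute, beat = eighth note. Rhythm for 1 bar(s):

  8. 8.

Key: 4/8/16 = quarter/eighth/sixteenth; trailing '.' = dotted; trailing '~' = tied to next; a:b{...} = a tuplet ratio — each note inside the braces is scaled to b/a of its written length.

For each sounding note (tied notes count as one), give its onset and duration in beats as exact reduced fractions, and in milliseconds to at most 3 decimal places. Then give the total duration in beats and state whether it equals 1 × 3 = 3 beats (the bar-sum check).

1) 0.0ms=0b +647.482ms=3/2b
2) 647.482ms=3/2b +647.482ms=3/2b
Σ=3b of 3 (139bpm 3/8) — PASS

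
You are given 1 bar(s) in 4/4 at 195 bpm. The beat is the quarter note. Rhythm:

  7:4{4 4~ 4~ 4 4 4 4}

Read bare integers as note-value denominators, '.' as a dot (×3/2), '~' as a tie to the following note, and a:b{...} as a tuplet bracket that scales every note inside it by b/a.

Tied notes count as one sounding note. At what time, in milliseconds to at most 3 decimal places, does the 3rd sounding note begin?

note 3 onset = 16/7b = 703.297ms

1. 0.0ms @ 0 + 175.824ms (4/7)
2. 175.824ms @ 4/7 + 527.473ms (12/7)
3. 703.297ms @ 16/7 + 175.824ms (4/7)
4. 879.121ms @ 20/7 + 175.824ms (4/7)
5. 1054.945ms @ 24/7 + 175.824ms (4/7)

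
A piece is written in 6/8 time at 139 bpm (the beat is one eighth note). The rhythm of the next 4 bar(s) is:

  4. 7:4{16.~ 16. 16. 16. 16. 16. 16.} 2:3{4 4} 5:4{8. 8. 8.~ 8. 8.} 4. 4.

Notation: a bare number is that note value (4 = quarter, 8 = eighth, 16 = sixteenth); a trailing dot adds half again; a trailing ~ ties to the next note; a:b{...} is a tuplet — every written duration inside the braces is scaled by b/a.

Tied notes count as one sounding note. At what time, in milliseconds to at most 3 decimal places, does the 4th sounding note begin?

note 4 onset = 30/7b = 1849.949ms

1. 0.0ms @ 0 + 1294.964ms (3)
2. 1294.964ms @ 3 + 369.99ms (6/7)
3. 1664.954ms @ 27/7 + 184.995ms (3/7)
4. 1849.949ms @ 30/7 + 184.995ms (3/7)
5. 2034.943ms @ 33/7 + 184.995ms (3/7)
6. 2219.938ms @ 36/7 + 184.995ms (3/7)
7. 2404.933ms @ 39/7 + 184.995ms (3/7)
8. 2589.928ms @ 6 + 1294.964ms (3)
9. 3884.892ms @ 9 + 1294.964ms (3)
10. 5179.856ms @ 12 + 517.986ms (6/5)
11. 5697.842ms @ 66/5 + 517.986ms (6/5)
12. 6215.827ms @ 72/5 + 1035.971ms (12/5)
13. 7251.799ms @ 84/5 + 517.986ms (6/5)
14. 7769.784ms @ 18 + 1294.964ms (3)
15. 9064.748ms @ 21 + 1294.964ms (3)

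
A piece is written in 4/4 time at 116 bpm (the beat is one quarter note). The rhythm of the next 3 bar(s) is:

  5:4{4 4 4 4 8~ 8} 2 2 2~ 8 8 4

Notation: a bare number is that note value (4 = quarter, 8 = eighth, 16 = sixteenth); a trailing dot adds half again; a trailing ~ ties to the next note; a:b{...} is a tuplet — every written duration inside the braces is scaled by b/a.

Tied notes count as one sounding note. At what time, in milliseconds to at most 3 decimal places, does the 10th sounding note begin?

note 10 onset = 11b = 5689.655ms

1. 0.0ms @ 0 + 413.793ms (4/5)
2. 413.793ms @ 4/5 + 413.793ms (4/5)
3. 827.586ms @ 8/5 + 413.793ms (4/5)
4. 1241.379ms @ 12/5 + 413.793ms (4/5)
5. 1655.172ms @ 16/5 + 413.793ms (4/5)
6. 2068.966ms @ 4 + 1034.483ms (2)
7. 3103.448ms @ 6 + 1034.483ms (2)
8. 4137.931ms @ 8 + 1293.103ms (5/2)
9. 5431.034ms @ 21/2 + 258.621ms (1/2)
10. 5689.655ms @ 11 + 517.241ms (1)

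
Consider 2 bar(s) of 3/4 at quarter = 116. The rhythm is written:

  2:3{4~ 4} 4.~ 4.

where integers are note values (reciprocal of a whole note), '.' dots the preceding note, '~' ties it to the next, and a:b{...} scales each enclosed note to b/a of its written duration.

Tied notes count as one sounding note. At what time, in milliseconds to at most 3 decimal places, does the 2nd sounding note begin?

note 2 onset = 3b = 1551.724ms

1. 0.0ms @ 0 + 1551.724ms (3)
2. 1551.724ms @ 3 + 1551.724ms (3)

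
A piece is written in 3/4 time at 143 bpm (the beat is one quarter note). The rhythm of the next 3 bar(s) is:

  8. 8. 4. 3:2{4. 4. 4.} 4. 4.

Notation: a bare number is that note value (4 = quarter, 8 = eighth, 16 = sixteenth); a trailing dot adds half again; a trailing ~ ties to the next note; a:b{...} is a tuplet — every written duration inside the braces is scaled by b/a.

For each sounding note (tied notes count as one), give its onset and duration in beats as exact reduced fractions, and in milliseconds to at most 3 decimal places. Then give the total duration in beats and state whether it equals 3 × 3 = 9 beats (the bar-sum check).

1) 0.0ms=0b +314.685ms=3/4b
2) 314.685ms=3/4b +314.685ms=3/4b
3) 629.371ms=3/2b +629.371ms=3/2b
4) 1258.741ms=3b +419.58ms=1b
5) 1678.322ms=4b +419.58ms=1b
6) 2097.902ms=5b +419.58ms=1b
7) 2517.483ms=6b +629.371ms=3/2b
8) 3146.853ms=15/2b +629.371ms=3/2b
Σ=9b of 9 (143bpm 3/4) — PASS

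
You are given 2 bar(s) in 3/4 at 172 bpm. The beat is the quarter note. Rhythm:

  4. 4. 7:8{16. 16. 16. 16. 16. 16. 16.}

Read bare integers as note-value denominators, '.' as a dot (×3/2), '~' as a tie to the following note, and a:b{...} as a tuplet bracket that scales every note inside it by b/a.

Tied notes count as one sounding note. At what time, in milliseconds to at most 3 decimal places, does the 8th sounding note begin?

note 8 onset = 36/7b = 1794.02ms

1. 0.0ms @ 0 + 523.256ms (3/2)
2. 523.256ms @ 3/2 + 523.256ms (3/2)
3. 1046.512ms @ 3 + 149.502ms (3/7)
4. 1196.013ms @ 24/7 + 149.502ms (3/7)
5. 1345.515ms @ 27/7 + 149.502ms (3/7)
6. 1495.017ms @ 30/7 + 149.502ms (3/7)
7. 1644.518ms @ 33/7 + 149.502ms (3/7)
8. 1794.02ms @ 36/7 + 149.502ms (3/7)
9. 1943.522ms @ 39/7 + 149.502ms (3/7)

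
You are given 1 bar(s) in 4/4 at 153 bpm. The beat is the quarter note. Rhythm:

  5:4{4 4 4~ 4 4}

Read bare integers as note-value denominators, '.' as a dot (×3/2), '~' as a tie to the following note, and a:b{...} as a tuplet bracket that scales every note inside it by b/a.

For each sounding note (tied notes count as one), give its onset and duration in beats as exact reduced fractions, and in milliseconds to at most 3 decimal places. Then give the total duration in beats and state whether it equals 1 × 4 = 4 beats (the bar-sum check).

1) 0.0ms=0b +313.725ms=4/5b
2) 313.725ms=4/5b +313.725ms=4/5b
3) 627.451ms=8/5b +627.451ms=8/5b
4) 1254.902ms=16/5b +313.725ms=4/5b
Σ=4b of 4 (153bpm 4/4) — PASS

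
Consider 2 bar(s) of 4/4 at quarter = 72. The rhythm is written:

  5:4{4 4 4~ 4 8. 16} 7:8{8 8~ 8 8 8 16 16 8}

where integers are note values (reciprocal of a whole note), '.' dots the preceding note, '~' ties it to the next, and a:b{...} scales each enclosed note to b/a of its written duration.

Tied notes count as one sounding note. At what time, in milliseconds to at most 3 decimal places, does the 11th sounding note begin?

1. 0.0ms @ 0 + 666.667ms (4/5)
2. 666.667ms @ 4/5 + 666.667ms (4/5)
3. 1333.333ms @ 8/5 + 1333.333ms (8/5)
4. 2666.667ms @ 16/5 + 500.0ms (3/5)
5. 3166.667ms @ 19/5 + 166.667ms (1/5)
6. 3333.333ms @ 4 + 476.19ms (4/7)
7. 3809.524ms @ 32/7 + 952.381ms (8/7)
8. 4761.905ms @ 40/7 + 476.19ms (4/7)
9. 5238.095ms @ 44/7 + 476.19ms (4/7)
10. 5714.286ms @ 48/7 + 238.095ms (2/7)
11. 5952.381ms @ 50/7 + 238.095ms (2/7)
12. 6190.476ms @ 52/7 + 476.19ms (4/7)

note 11 onset = 50/7b = 5952.381ms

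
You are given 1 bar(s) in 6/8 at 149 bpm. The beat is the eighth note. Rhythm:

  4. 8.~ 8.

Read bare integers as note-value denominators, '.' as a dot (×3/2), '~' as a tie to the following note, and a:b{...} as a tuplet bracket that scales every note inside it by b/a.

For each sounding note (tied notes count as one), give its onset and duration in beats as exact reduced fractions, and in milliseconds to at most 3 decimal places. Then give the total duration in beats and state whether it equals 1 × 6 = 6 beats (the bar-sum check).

1) 0.0ms=0b +1208.054ms=3b
2) 1208.054ms=3b +1208.054ms=3b
Σ=6b of 6 (149bpm 6/8) — PASS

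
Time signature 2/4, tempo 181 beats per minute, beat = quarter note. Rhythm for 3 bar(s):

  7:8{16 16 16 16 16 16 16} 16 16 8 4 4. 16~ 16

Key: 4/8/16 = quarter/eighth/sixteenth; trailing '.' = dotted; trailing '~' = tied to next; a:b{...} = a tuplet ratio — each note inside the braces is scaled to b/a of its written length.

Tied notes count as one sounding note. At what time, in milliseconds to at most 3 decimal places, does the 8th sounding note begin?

1. 0.0ms @ 0 + 94.712ms (2/7)
2. 94.712ms @ 2/7 + 94.712ms (2/7)
3. 189.424ms @ 4/7 + 94.712ms (2/7)
4. 284.136ms @ 6/7 + 94.712ms (2/7)
5. 378.848ms @ 8/7 + 94.712ms (2/7)
6. 473.56ms @ 10/7 + 94.712ms (2/7)
7. 568.272ms @ 12/7 + 94.712ms (2/7)
8. 662.983ms @ 2 + 82.873ms (1/4)
9. 745.856ms @ 9/4 + 82.873ms (1/4)
10. 828.729ms @ 5/2 + 165.746ms (1/2)
11. 994.475ms @ 3 + 331.492ms (1)
12. 1325.967ms @ 4 + 497.238ms (3/2)
13. 1823.204ms @ 11/2 + 165.746ms (1/2)

note 8 onset = 2b = 662.983ms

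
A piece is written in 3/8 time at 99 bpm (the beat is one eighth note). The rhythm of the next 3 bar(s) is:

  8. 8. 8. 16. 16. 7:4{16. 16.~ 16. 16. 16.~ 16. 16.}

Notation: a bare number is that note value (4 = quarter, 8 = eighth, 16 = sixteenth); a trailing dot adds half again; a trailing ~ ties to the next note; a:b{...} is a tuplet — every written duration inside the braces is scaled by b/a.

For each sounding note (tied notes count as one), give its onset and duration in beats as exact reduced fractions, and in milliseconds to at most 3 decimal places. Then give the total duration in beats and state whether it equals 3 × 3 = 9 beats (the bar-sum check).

1) 0.0ms=0b +909.091ms=3/2b
2) 909.091ms=3/2b +909.091ms=3/2b
3) 1818.182ms=3b +909.091ms=3/2b
4) 2727.273ms=9/2b +454.545ms=3/4b
5) 3181.818ms=21/4b +454.545ms=3/4b
6) 3636.364ms=6b +259.74ms=3/7b
7) 3896.104ms=45/7b +519.481ms=6/7b
8) 4415.584ms=51/7b +259.74ms=3/7b
9) 4675.325ms=54/7b +519.481ms=6/7b
10) 5194.805ms=60/7b +259.74ms=3/7b
Σ=9b of 9 (99bpm 3/8) — PASS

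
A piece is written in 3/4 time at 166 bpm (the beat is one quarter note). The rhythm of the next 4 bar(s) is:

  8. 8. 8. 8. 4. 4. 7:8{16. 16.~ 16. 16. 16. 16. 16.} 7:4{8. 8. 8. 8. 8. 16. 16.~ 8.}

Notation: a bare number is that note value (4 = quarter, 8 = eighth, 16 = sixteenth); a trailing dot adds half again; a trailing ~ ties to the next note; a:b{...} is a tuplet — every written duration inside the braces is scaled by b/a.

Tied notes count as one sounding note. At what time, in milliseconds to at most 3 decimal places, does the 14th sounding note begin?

1. 0.0ms @ 0 + 271.084ms (3/4)
2. 271.084ms @ 3/4 + 271.084ms (3/4)
3. 542.169ms @ 3/2 + 271.084ms (3/4)
4. 813.253ms @ 9/4 + 271.084ms (3/4)
5. 1084.337ms @ 3 + 542.169ms (3/2)
6. 1626.506ms @ 9/2 + 542.169ms (3/2)
7. 2168.675ms @ 6 + 154.905ms (3/7)
8. 2323.58ms @ 45/7 + 309.811ms (6/7)
9. 2633.391ms @ 51/7 + 154.905ms (3/7)
10. 2788.296ms @ 54/7 + 154.905ms (3/7)
11. 2943.201ms @ 57/7 + 154.905ms (3/7)
12. 3098.107ms @ 60/7 + 154.905ms (3/7)
13. 3253.012ms @ 9 + 154.905ms (3/7)
14. 3407.917ms @ 66/7 + 154.905ms (3/7)
15. 3562.823ms @ 69/7 + 154.905ms (3/7)
16. 3717.728ms @ 72/7 + 154.905ms (3/7)
17. 3872.633ms @ 75/7 + 154.905ms (3/7)
18. 4027.539ms @ 78/7 + 77.453ms (3/14)
19. 4104.991ms @ 159/14 + 232.358ms (9/14)

note 14 onset = 66/7b = 3407.917ms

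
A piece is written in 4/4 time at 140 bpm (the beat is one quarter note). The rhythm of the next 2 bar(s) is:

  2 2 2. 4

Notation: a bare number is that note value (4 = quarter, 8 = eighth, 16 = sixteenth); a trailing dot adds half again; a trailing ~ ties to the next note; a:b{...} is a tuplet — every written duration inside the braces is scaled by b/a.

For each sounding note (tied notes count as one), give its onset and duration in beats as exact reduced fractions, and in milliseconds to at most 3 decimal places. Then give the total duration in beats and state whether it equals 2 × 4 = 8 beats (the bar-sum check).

1) 0.0ms=0b +857.143ms=2b
2) 857.143ms=2b +857.143ms=2b
3) 1714.286ms=4b +1285.714ms=3b
4) 3000.0ms=7b +428.571ms=1b
Σ=8b of 8 (140bpm 4/4) — PASS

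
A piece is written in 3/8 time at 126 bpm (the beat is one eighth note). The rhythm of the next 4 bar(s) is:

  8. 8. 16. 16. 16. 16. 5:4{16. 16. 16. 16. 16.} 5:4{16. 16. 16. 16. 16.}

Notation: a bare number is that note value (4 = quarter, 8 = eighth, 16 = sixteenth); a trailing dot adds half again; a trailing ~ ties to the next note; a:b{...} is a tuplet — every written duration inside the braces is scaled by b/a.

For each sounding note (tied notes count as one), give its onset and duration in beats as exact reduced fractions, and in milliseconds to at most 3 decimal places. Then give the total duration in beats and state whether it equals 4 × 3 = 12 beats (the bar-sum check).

1) 0.0ms=0b +714.286ms=3/2b
2) 714.286ms=3/2b +714.286ms=3/2b
3) 1428.571ms=3b +357.143ms=3/4b
4) 1785.714ms=15/4b +357.143ms=3/4b
5) 2142.857ms=9/2b +357.143ms=3/4b
6) 2500.0ms=21/4b +357.143ms=3/4b
7) 2857.143ms=6b +285.714ms=3/5b
8) 3142.857ms=33/5b +285.714ms=3/5b
9) 3428.571ms=36/5b +285.714ms=3/5b
10) 3714.286ms=39/5b +285.714ms=3/5b
11) 4000.0ms=42/5b +285.714ms=3/5b
12) 4285.714ms=9b +285.714ms=3/5b
13) 4571.429ms=48/5b +285.714ms=3/5b
14) 4857.143ms=51/5b +285.714ms=3/5b
15) 5142.857ms=54/5b +285.714ms=3/5b
16) 5428.571ms=57/5b +285.714ms=3/5b
Σ=12b of 12 (126bpm 3/8) — PASS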